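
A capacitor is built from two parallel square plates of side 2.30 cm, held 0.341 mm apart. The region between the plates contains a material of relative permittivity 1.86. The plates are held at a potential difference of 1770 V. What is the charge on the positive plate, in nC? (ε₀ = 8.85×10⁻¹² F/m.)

A = (2.30 cm)² = 5.29×10⁻⁴ m².
C = κε₀A/d = 1.86 × 8.85×10⁻¹² × 5.29×10⁻⁴ / 3.41×10⁻⁴ = 2.55×10⁻¹¹ F.
Q = CV = 2.55×10⁻¹¹ × 1770 = 4.52×10⁻⁸ C.

Q ≈ 45.2 nC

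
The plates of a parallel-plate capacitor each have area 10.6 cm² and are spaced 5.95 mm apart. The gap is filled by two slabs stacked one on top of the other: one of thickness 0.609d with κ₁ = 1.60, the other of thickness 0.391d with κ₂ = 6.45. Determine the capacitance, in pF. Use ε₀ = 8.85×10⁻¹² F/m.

C ≈ 3.57 pF

A = 10.6 cm² = 1.06×10⁻³ m².
Stacked slabs ⇒ two capacitors in series, each with the full plate area.
C₁ = κ₁ε₀A/d₁ = 1.60 × 8.85×10⁻¹² × 1.06×10⁻³ / 3.62×10⁻³ = 4.14×10⁻¹² F.
C₂ = κ₂ε₀A/d₂ = 6.45 × 8.85×10⁻¹² × 1.06×10⁻³ / 2.33×10⁻³ = 2.60×10⁻¹¹ F.
C = (1/C₁ + 1/C₂)⁻¹ = 3.57×10⁻¹² F.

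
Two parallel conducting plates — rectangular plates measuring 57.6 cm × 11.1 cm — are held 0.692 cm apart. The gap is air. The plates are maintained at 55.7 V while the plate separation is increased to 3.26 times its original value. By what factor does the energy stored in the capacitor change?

0.307

Battery connected ⇒ V is held fixed.
C₂ = 0.307 C₁ and U = ½CV², so U₂/U₁ = C₂/C₁ = 0.307.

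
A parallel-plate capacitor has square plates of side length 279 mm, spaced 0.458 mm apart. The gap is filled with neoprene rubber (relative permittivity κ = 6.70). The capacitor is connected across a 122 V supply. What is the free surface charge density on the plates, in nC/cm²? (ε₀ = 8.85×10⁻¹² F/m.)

σ ≈ 1.58 nC/cm²

A = (279 mm)² = 7.78×10⁻² m².
C = κε₀A/d = 6.70 × 8.85×10⁻¹² × 7.78×10⁻² / 4.58×10⁻⁴ = 1.01×10⁻⁸ F.
σ = Q/A = CV/A = 1.01×10⁻⁸ × 122 / 7.78×10⁻² = 1.58×10⁻⁵ C/m².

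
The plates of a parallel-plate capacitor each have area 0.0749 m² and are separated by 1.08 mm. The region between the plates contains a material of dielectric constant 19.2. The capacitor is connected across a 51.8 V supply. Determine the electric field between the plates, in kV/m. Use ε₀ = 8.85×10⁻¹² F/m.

E ≈ 48.0 kV/m

E = V/d = 51.8 / 1.08×10⁻³ = 4.80×10⁴ V/m.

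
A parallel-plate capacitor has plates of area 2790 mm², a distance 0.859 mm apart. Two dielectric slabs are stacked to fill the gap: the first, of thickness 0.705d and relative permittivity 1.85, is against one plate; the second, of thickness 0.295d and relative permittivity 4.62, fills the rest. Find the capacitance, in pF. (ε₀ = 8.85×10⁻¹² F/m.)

C ≈ 64.6 pF

A = 2790 mm² = 2.79×10⁻³ m².
Stacked slabs ⇒ two capacitors in series, each with the full plate area.
C₁ = κ₁ε₀A/d₁ = 1.85 × 8.85×10⁻¹² × 2.79×10⁻³ / 6.06×10⁻⁴ = 7.54×10⁻¹¹ F.
C₂ = κ₂ε₀A/d₂ = 4.62 × 8.85×10⁻¹² × 2.79×10⁻³ / 2.53×10⁻⁴ = 4.50×10⁻¹⁰ F.
C = (1/C₁ + 1/C₂)⁻¹ = 6.46×10⁻¹¹ F.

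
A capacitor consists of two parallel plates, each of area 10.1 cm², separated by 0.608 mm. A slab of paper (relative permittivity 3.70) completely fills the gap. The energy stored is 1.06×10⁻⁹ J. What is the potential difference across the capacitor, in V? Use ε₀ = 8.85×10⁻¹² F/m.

A = 10.1 cm² = 1.01×10⁻³ m².
C = κε₀A/d = 3.70 × 8.85×10⁻¹² × 1.01×10⁻³ / 6.08×10⁻⁴ = 5.44×10⁻¹¹ F.
V = √(2U/C) = √(2 × 1.06×10⁻⁹ / 5.44×10⁻¹¹) = 6.24 V.

V ≈ 6.24 V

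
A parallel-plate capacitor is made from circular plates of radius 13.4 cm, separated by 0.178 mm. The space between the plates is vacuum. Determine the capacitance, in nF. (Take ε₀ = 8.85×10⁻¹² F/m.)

C ≈ 2.80 nF

A = π(13.4 cm)² = 5.64×10⁻² m².
C = ε₀A/d = 8.85×10⁻¹² × 5.64×10⁻² / 1.78×10⁻⁴ = 2.80×10⁻⁹ F.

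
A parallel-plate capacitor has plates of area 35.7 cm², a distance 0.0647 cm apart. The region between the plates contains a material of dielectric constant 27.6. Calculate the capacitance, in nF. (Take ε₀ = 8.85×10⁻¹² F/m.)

C ≈ 1.35 nF

A = 35.7 cm² = 3.57×10⁻³ m².
C = κε₀A/d = 27.6 × 8.85×10⁻¹² × 3.57×10⁻³ / 6.47×10⁻⁴ = 1.35×10⁻⁹ F.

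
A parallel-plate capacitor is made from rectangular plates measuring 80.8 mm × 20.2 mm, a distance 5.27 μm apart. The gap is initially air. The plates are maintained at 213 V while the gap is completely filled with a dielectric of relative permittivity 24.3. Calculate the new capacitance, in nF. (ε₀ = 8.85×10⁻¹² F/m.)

A = 80.8 × 20.2 mm² = 1.63×10⁻³ m².
Initially C₁ = ε₀A/d = 8.85×10⁻¹² × 1.63×10⁻³ / 5.27×10⁻⁶ = 2.74×10⁻⁹ F.
C = κε₀A/d scales with κ, so C₂/C₁ = κ = 24.3.
C₂ = 24.3 × 2.74×10⁻⁹ = 6.66×10⁻⁸ F.

C ≈ 66.6 nF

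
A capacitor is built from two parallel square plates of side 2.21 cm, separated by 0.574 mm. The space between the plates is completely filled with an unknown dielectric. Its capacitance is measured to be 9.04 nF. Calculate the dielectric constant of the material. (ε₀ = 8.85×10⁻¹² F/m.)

κ ≈ 1200

A = (2.21 cm)² = 4.88×10⁻⁴ m².
κ = Cd/(ε₀A) = 9.04×10⁻⁹ × 5.74×10⁻⁴ / (8.85×10⁻¹² × 4.88×10⁻⁴) = 1200.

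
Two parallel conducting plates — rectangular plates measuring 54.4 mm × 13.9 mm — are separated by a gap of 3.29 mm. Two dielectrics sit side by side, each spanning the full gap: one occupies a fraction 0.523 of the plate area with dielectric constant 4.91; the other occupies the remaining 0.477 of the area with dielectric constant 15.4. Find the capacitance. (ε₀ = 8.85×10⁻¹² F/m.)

A = 54.4 × 13.9 mm² = 7.56×10⁻⁴ m².
Side-by-side slabs ⇒ two capacitors in parallel, each spanning the full gap.
C₁ = κ₁ε₀A₁/d = 4.91 × 8.85×10⁻¹² × 3.95×10⁻⁴ / 3.29×10⁻³ = 5.22×10⁻¹² F.
C₂ = κ₂ε₀A₂/d = 15.4 × 8.85×10⁻¹² × 3.61×10⁻⁴ / 3.29×10⁻³ = 1.49×10⁻¹¹ F.
C = C₁ + C₂ = 2.02×10⁻¹¹ F.

C ≈ 20.2 pF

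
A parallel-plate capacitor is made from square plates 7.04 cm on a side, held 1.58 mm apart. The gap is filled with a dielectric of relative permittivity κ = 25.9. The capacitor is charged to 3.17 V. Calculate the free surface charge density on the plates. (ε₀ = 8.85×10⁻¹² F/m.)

σ ≈ 460 nC/m²

A = (7.04 cm)² = 4.96×10⁻³ m².
C = κε₀A/d = 25.9 × 8.85×10⁻¹² × 4.96×10⁻³ / 1.58×10⁻³ = 7.19×10⁻¹⁰ F.
σ = Q/A = CV/A = 7.19×10⁻¹⁰ × 3.17 / 4.96×10⁻³ = 4.60×10⁻⁷ C/m².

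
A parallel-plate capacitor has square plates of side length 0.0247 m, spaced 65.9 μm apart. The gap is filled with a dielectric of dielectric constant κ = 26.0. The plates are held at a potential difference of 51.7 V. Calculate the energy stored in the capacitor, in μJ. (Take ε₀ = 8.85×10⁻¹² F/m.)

2.85 μJ

A = (0.0247 m)² = 6.10×10⁻⁴ m².
C = κε₀A/d = 26.0 × 8.85×10⁻¹² × 6.10×10⁻⁴ / 6.59×10⁻⁵ = 2.13×10⁻⁹ F.
U = ½CV² = ½ × 2.13×10⁻⁹ × (51.7)² = 2.85×10⁻⁶ J.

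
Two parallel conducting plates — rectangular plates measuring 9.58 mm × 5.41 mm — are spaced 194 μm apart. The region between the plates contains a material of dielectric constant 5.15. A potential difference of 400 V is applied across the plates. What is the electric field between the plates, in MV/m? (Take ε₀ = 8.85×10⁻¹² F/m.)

E ≈ 2.06 MV/m

E = V/d = 400 / 1.94×10⁻⁴ = 2.06×10⁶ V/m.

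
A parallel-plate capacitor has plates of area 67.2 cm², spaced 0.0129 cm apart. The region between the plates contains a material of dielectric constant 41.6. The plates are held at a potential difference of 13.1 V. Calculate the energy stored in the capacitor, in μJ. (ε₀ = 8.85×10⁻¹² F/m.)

A = 67.2 cm² = 6.72×10⁻³ m².
C = κε₀A/d = 41.6 × 8.85×10⁻¹² × 6.72×10⁻³ / 1.29×10⁻⁴ = 1.92×10⁻⁸ F.
U = ½CV² = ½ × 1.92×10⁻⁸ × (13.1)² = 1.65×10⁻⁶ J.

U ≈ 1.65 μJ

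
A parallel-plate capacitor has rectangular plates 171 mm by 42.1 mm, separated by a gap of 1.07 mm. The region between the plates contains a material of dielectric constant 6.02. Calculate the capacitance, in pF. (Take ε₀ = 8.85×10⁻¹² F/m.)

C ≈ 358 pF

A = 171 × 42.1 mm² = 7.20×10⁻³ m².
C = κε₀A/d = 6.02 × 8.85×10⁻¹² × 7.20×10⁻³ / 1.07×10⁻³ = 3.58×10⁻¹⁰ F.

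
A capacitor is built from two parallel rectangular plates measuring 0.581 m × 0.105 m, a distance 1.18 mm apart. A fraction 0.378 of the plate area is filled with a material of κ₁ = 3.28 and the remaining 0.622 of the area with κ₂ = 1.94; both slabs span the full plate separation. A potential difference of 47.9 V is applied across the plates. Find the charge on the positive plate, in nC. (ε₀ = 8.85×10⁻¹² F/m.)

A = 0.581 × 0.105 m² = 6.10×10⁻² m².
Side-by-side slabs ⇒ two capacitors in parallel, each spanning the full gap.
C₁ = κ₁ε₀A₁/d = 3.28 × 8.85×10⁻¹² × 2.31×10⁻² / 1.18×10⁻³ = 5.67×10⁻¹⁰ F.
C₂ = κ₂ε₀A₂/d = 1.94 × 8.85×10⁻¹² × 3.79×10⁻² / 1.18×10⁻³ = 5.52×10⁻¹⁰ F.
C = C₁ + C₂ = 1.12×10⁻⁹ F.
Q = CV = 1.12×10⁻⁹ × 47.9 = 5.36×10⁻⁸ C.

53.6 nC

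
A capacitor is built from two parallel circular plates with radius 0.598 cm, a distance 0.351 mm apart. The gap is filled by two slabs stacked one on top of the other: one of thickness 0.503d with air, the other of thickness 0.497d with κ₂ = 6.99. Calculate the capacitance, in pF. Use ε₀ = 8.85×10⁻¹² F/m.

4.93 pF

A = π(0.598 cm)² = 1.12×10⁻⁴ m².
Stacked slabs ⇒ two capacitors in series, each with the full plate area.
C₁ = κ₁ε₀A/d₁ = 1.00 × 8.85×10⁻¹² × 1.12×10⁻⁴ / 1.77×10⁻⁴ = 5.63×10⁻¹² F.
C₂ = κ₂ε₀A/d₂ = 6.99 × 8.85×10⁻¹² × 1.12×10⁻⁴ / 1.74×10⁻⁴ = 3.98×10⁻¹¹ F.
C = (1/C₁ + 1/C₂)⁻¹ = 4.93×10⁻¹² F.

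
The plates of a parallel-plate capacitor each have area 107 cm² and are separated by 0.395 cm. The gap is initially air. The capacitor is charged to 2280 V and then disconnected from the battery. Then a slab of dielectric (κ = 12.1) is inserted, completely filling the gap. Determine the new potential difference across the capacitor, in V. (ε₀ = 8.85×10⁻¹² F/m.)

188 V

A = 107 cm² = 1.07×10⁻² m².
Initially C₁ = ε₀A/d = 8.85×10⁻¹² × 1.07×10⁻² / 3.95×10⁻³ = 2.40×10⁻¹¹ F.
V₁ = 2.28×10³ V.
Isolated ⇒ Q is held fixed. C₂ = 12.1 C₁ and V = Q/C, so V₂/V₁ = C₁/C₂ = 0.0826.
V₂ = 0.0826 × 2.28×10³ = 1.88×10² V.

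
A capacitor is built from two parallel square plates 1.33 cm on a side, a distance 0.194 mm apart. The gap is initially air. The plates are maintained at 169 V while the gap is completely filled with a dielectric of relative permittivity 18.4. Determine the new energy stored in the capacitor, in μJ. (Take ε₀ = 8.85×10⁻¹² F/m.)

A = (1.33 cm)² = 1.77×10⁻⁴ m².
Initially C₁ = ε₀A/d = 8.85×10⁻¹² × 1.77×10⁻⁴ / 1.94×10⁻⁴ = 8.07×10⁻¹² F.
U₁ = 1.15×10⁻⁷ J.
Battery connected ⇒ V is held fixed. C₂ = 18.4 C₁ and U = ½CV², so U₂/U₁ = C₂/C₁ = 18.4.
U₂ = 18.4 × 1.15×10⁻⁷ = 2.12×10⁻⁶ J.

U ≈ 2.12 μJ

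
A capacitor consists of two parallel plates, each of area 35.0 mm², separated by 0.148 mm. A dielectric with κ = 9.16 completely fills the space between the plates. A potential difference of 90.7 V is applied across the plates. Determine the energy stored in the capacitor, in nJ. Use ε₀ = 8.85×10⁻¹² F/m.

U ≈ 78.9 nJ

A = 35.0 mm² = 3.50×10⁻⁵ m².
C = κε₀A/d = 9.16 × 8.85×10⁻¹² × 3.50×10⁻⁵ / 1.48×10⁻⁴ = 1.92×10⁻¹¹ F.
U = ½CV² = ½ × 1.92×10⁻¹¹ × (90.7)² = 7.89×10⁻⁸ J.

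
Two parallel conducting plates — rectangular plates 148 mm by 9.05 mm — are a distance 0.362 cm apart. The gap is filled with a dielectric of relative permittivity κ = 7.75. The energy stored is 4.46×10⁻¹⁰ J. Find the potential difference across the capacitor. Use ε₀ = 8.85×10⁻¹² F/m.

5.93 V

A = 148 × 9.05 mm² = 1.34×10⁻³ m².
C = κε₀A/d = 7.75 × 8.85×10⁻¹² × 1.34×10⁻³ / 3.62×10⁻³ = 2.54×10⁻¹¹ F.
V = √(2U/C) = √(2 × 4.46×10⁻¹⁰ / 2.54×10⁻¹¹) = 5.93 V.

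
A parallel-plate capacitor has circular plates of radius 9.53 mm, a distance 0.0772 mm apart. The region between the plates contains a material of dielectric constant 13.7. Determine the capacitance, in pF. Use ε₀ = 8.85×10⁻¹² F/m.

A = π(9.53 mm)² = 2.85×10⁻⁴ m².
C = κε₀A/d = 13.7 × 8.85×10⁻¹² × 2.85×10⁻⁴ / 7.72×10⁻⁵ = 4.48×10⁻¹⁰ F.

C ≈ 448 pF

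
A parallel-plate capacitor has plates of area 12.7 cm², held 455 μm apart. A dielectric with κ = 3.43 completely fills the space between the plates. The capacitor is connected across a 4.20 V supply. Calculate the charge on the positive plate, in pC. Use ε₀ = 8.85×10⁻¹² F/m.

Q ≈ 356 pC

A = 12.7 cm² = 1.27×10⁻³ m².
C = κε₀A/d = 3.43 × 8.85×10⁻¹² × 1.27×10⁻³ / 4.55×10⁻⁴ = 8.47×10⁻¹¹ F.
Q = CV = 8.47×10⁻¹¹ × 4.20 = 3.56×10⁻¹⁰ C.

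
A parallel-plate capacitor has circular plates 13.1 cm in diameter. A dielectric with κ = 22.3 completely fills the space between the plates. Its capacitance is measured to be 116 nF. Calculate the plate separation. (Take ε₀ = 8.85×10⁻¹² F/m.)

22.9 μm

A = π(13.1/2 cm)² = 1.35×10⁻² m².
d = κε₀A/C = 22.3 × 8.85×10⁻¹² × 1.35×10⁻² / 1.16×10⁻⁷ = 2.29×10⁻⁵ m.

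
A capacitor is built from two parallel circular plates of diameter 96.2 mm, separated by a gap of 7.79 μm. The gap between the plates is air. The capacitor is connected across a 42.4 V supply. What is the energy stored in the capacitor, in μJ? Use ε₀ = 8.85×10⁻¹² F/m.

U ≈ 7.42 μJ

A = π(96.2/2 mm)² = 7.27×10⁻³ m².
C = ε₀A/d = 8.85×10⁻¹² × 7.27×10⁻³ / 7.79×10⁻⁶ = 8.26×10⁻⁹ F.
U = ½CV² = ½ × 8.26×10⁻⁹ × (42.4)² = 7.42×10⁻⁶ J.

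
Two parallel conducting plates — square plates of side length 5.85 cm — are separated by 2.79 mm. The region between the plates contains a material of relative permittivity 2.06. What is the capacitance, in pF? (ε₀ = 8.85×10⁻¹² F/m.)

A = (5.85 cm)² = 3.42×10⁻³ m².
C = κε₀A/d = 2.06 × 8.85×10⁻¹² × 3.42×10⁻³ / 2.79×10⁻³ = 2.24×10⁻¹¹ F.

C ≈ 22.4 pF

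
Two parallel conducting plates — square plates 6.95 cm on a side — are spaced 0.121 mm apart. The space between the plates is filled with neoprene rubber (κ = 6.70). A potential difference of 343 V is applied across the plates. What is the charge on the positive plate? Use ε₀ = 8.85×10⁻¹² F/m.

A = (6.95 cm)² = 4.83×10⁻³ m².
C = κε₀A/d = 6.70 × 8.85×10⁻¹² × 4.83×10⁻³ / 1.21×10⁻⁴ = 2.37×10⁻⁹ F.
Q = CV = 2.37×10⁻⁹ × 343 = 8.12×10⁻⁷ C.

Q ≈ 0.812 μC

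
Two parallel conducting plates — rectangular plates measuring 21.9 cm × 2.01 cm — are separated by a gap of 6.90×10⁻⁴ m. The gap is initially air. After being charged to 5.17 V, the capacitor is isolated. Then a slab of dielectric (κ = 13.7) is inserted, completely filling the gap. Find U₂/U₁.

Isolated ⇒ Q is held fixed.
C₂ = 13.7 C₁ and U = Q²/(2C), so U₂/U₁ = C₁/C₂ = 0.0730.

U₂/U₁ ≈ 0.0730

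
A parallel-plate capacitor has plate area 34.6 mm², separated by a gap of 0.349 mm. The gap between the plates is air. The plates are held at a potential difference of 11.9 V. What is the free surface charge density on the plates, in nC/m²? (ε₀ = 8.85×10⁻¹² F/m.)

σ ≈ 302 nC/m²

A = 34.6 mm² = 3.46×10⁻⁵ m².
C = ε₀A/d = 8.85×10⁻¹² × 3.46×10⁻⁵ / 3.49×10⁻⁴ = 8.77×10⁻¹³ F.
σ = Q/A = CV/A = 8.77×10⁻¹³ × 11.9 / 3.46×10⁻⁵ = 3.02×10⁻⁷ C/m².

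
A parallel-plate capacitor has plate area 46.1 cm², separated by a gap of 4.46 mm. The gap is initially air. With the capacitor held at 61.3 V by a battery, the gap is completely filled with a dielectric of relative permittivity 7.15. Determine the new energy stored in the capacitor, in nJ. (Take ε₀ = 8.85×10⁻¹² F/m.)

A = 46.1 cm² = 4.61×10⁻³ m².
Initially C₁ = ε₀A/d = 8.85×10⁻¹² × 4.61×10⁻³ / 4.46×10⁻³ = 9.15×10⁻¹² F.
U₁ = 1.72×10⁻⁸ J.
Battery connected ⇒ V is held fixed. C₂ = 7.15 C₁ and U = ½CV², so U₂/U₁ = C₂/C₁ = 7.15.
U₂ = 7.15 × 1.72×10⁻⁸ = 1.23×10⁻⁷ J.

123 nJ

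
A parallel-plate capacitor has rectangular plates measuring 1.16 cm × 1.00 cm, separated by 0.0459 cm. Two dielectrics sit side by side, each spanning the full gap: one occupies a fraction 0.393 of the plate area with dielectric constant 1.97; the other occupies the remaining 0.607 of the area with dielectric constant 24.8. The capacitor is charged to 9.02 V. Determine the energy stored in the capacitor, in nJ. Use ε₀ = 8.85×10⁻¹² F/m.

A = 1.16 × 1.00 cm² = 1.16×10⁻⁴ m².
Side-by-side slabs ⇒ two capacitors in parallel, each spanning the full gap.
C₁ = κ₁ε₀A₁/d = 1.97 × 8.85×10⁻¹² × 4.56×10⁻⁵ / 4.59×10⁻⁴ = 1.73×10⁻¹² F.
C₂ = κ₂ε₀A₂/d = 24.8 × 8.85×10⁻¹² × 7.04×10⁻⁵ / 4.59×10⁻⁴ = 3.37×10⁻¹¹ F.
C = C₁ + C₂ = 3.54×10⁻¹¹ F.
U = ½CV² = ½ × 3.54×10⁻¹¹ × (9.02)² = 1.44×10⁻⁹ J.

U ≈ 1.44 nJ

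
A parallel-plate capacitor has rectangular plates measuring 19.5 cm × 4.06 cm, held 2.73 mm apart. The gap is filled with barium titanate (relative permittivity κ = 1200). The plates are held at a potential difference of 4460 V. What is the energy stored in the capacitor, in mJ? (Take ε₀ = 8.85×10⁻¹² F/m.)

A = 19.5 × 4.06 cm² = 7.92×10⁻³ m².
C = κε₀A/d = 1200 × 8.85×10⁻¹² × 7.92×10⁻³ / 2.73×10⁻³ = 3.08×10⁻⁸ F.
U = ½CV² = ½ × 3.08×10⁻⁸ × (4460)² = 0.306 J.

U ≈ 306 mJ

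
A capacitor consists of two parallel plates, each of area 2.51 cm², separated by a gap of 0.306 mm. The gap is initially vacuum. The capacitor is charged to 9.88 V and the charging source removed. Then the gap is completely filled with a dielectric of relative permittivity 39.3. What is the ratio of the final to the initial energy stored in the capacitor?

Isolated ⇒ Q is held fixed.
C₂ = 39.3 C₁ and U = Q²/(2C), so U₂/U₁ = C₁/C₂ = 0.0254.

U₂/U₁ ≈ 0.0254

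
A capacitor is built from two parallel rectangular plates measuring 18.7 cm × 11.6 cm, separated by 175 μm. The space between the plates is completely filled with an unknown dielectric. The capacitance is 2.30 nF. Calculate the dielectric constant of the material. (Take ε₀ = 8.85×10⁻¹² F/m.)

A = 18.7 × 11.6 cm² = 2.17×10⁻² m².
κ = Cd/(ε₀A) = 2.30×10⁻⁹ × 1.75×10⁻⁴ / (8.85×10⁻¹² × 2.17×10⁻²) = 2.10.

κ ≈ 2.10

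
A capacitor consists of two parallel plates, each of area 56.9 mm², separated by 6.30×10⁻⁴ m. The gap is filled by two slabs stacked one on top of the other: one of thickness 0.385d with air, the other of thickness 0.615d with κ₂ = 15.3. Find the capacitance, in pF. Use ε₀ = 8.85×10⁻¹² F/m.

A = 56.9 mm² = 5.69×10⁻⁵ m².
Stacked slabs ⇒ two capacitors in series, each with the full plate area.
C₁ = κ₁ε₀A/d₁ = 1.00 × 8.85×10⁻¹² × 5.69×10⁻⁵ / 2.43×10⁻⁴ = 2.08×10⁻¹² F.
C₂ = κ₂ε₀A/d₂ = 15.3 × 8.85×10⁻¹² × 5.69×10⁻⁵ / 3.87×10⁻⁴ = 1.99×10⁻¹¹ F.
C = (1/C₁ + 1/C₂)⁻¹ = 1.88×10⁻¹² F.

1.88 pF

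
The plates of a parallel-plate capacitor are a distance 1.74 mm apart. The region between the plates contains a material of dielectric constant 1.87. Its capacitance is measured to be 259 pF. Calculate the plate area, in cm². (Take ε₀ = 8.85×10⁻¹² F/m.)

272 cm²

A = Cd/(κε₀) = 2.59×10⁻¹⁰ × 1.74×10⁻³ / (1.87 × 8.85×10⁻¹²) = 2.72×10⁻² m².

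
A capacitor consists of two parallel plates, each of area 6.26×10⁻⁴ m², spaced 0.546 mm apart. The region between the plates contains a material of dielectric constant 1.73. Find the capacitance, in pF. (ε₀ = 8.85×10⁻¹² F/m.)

C ≈ 17.6 pF

C = κε₀A/d = 1.73 × 8.85×10⁻¹² × 6.26×10⁻⁴ / 5.46×10⁻⁴ = 1.76×10⁻¹¹ F.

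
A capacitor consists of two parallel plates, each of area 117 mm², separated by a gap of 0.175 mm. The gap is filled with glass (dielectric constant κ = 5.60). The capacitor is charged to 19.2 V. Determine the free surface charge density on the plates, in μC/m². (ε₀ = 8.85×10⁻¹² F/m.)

A = 117 mm² = 1.17×10⁻⁴ m².
C = κε₀A/d = 5.60 × 8.85×10⁻¹² × 1.17×10⁻⁴ / 1.75×10⁻⁴ = 3.31×10⁻¹¹ F.
σ = Q/A = CV/A = 3.31×10⁻¹¹ × 19.2 / 1.17×10⁻⁴ = 5.44×10⁻⁶ C/m².

5.44 μC/m²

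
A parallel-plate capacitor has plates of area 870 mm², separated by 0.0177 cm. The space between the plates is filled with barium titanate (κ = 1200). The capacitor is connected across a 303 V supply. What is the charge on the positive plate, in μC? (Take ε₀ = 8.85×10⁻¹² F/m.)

Q ≈ 15.8 μC

A = 870 mm² = 8.70×10⁻⁴ m².
C = κε₀A/d = 1200 × 8.85×10⁻¹² × 8.70×10⁻⁴ / 1.77×10⁻⁴ = 5.22×10⁻⁸ F.
Q = CV = 5.22×10⁻⁸ × 303 = 1.58×10⁻⁵ C.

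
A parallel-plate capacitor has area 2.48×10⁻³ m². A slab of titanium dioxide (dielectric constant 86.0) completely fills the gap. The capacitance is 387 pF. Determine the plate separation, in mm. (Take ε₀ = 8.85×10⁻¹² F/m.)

d = κε₀A/C = 86.0 × 8.85×10⁻¹² × 2.48×10⁻³ / 3.87×10⁻¹⁰ = 4.88×10⁻³ m.

4.88 mm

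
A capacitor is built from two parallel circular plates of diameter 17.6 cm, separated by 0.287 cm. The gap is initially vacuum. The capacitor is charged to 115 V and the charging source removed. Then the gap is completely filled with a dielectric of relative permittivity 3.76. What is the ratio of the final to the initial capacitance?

C = κε₀A/d scales with κ, so C₂/C₁ = κ = 3.76.

3.76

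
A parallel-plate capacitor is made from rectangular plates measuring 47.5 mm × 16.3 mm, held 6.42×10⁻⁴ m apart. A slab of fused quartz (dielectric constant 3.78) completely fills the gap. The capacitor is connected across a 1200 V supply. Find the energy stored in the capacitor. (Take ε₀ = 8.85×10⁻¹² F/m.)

U ≈ 29.0 μJ

A = 47.5 × 16.3 mm² = 7.74×10⁻⁴ m².
C = κε₀A/d = 3.78 × 8.85×10⁻¹² × 7.74×10⁻⁴ / 6.42×10⁻⁴ = 4.03×10⁻¹¹ F.
U = ½CV² = ½ × 4.03×10⁻¹¹ × (1200)² = 2.90×10⁻⁵ J.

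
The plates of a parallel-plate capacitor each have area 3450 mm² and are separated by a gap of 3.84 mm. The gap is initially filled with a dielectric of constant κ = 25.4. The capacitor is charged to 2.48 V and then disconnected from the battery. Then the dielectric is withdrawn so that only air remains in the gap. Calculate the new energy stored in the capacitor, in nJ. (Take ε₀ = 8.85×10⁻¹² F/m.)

A = 3450 mm² = 3.45×10⁻³ m².
Initially C₁ = κε₀A/d = 25.4 × 8.85×10⁻¹² × 3.45×10⁻³ / 3.84×10⁻³ = 2.02×10⁻¹⁰ F.
U₁ = 6.21×10⁻¹⁰ J.
Isolated ⇒ Q is held fixed. C₂ = 0.0394 C₁ and U = Q²/(2C), so U₂/U₁ = C₁/C₂ = 25.4.
U₂ = 25.4 × 6.21×10⁻¹⁰ = 1.58×10⁻⁸ J.

U ≈ 15.8 nJ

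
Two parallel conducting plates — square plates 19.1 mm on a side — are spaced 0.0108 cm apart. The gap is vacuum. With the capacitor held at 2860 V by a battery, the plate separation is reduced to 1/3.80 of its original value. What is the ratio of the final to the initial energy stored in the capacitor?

Battery connected ⇒ V is held fixed.
C₂ = 3.80 C₁ and U = ½CV², so U₂/U₁ = C₂/C₁ = 3.80.

3.80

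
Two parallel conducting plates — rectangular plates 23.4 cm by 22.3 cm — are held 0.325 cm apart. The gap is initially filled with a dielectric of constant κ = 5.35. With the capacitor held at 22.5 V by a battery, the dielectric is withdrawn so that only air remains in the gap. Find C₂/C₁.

0.187

C = κε₀A/d scales with κ, so C₂/C₁ = 1/κ = 1/5.35 = 0.187.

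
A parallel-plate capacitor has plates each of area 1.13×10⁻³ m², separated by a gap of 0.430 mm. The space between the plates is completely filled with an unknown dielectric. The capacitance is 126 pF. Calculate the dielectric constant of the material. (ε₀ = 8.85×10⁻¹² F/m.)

κ ≈ 5.42

κ = Cd/(ε₀A) = 1.26×10⁻¹⁰ × 4.30×10⁻⁴ / (8.85×10⁻¹² × 1.13×10⁻³) = 5.42.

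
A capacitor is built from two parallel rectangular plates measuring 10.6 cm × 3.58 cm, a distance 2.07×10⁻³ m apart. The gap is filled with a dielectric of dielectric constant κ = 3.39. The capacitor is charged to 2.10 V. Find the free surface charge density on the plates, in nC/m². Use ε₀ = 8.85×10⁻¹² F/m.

30.4 nC/m²

A = 10.6 × 3.58 cm² = 3.79×10⁻³ m².
C = κε₀A/d = 3.39 × 8.85×10⁻¹² × 3.79×10⁻³ / 2.07×10⁻³ = 5.50×10⁻¹¹ F.
σ = Q/A = CV/A = 5.50×10⁻¹¹ × 2.10 / 3.79×10⁻³ = 3.04×10⁻⁸ C/m².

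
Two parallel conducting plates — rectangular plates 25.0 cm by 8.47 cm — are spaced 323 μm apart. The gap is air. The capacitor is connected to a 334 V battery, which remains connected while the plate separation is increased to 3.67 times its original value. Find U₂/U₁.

Battery connected ⇒ V is held fixed.
C₂ = 0.272 C₁ and U = ½CV², so U₂/U₁ = C₂/C₁ = 0.272.

U₂/U₁ ≈ 0.272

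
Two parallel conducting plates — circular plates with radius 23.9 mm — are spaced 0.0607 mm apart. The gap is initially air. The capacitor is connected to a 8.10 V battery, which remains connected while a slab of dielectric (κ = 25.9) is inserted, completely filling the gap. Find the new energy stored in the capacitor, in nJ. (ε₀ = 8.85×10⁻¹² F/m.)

A = π(23.9 mm)² = 1.79×10⁻³ m².
Initially C₁ = ε₀A/d = 8.85×10⁻¹² × 1.79×10⁻³ / 6.07×10⁻⁵ = 2.62×10⁻¹⁰ F.
U₁ = 8.58×10⁻⁹ J.
Battery connected ⇒ V is held fixed. C₂ = 25.9 C₁ and U = ½CV², so U₂/U₁ = C₂/C₁ = 25.9.
U₂ = 25.9 × 8.58×10⁻⁹ = 2.22×10⁻⁷ J.

222 nJ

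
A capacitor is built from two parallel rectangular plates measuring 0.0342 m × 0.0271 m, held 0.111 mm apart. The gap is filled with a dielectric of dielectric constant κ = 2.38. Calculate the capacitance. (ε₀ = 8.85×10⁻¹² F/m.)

A = 0.0342 × 0.0271 m² = 9.27×10⁻⁴ m².
C = κε₀A/d = 2.38 × 8.85×10⁻¹² × 9.27×10⁻⁴ / 1.11×10⁻⁴ = 1.76×10⁻¹⁰ F.

C ≈ 176 pF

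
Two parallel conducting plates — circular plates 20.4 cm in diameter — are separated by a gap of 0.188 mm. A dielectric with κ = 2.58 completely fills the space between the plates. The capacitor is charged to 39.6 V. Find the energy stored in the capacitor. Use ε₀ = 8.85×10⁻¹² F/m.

U ≈ 3.11 μJ

A = π(20.4/2 cm)² = 3.27×10⁻² m².
C = κε₀A/d = 2.58 × 8.85×10⁻¹² × 3.27×10⁻² / 1.88×10⁻⁴ = 3.97×10⁻⁹ F.
U = ½CV² = ½ × 3.97×10⁻⁹ × (39.6)² = 3.11×10⁻⁶ J.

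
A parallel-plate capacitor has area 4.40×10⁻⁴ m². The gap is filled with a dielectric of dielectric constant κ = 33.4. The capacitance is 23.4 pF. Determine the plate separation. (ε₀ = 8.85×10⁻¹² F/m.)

5.56 mm

d = κε₀A/C = 33.4 × 8.85×10⁻¹² × 4.40×10⁻⁴ / 2.34×10⁻¹¹ = 5.56×10⁻³ m.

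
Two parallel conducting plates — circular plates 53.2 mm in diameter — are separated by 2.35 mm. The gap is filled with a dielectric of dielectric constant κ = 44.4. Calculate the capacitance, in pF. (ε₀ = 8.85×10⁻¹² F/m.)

A = π(53.2/2 mm)² = 2.22×10⁻³ m².
C = κε₀A/d = 44.4 × 8.85×10⁻¹² × 2.22×10⁻³ / 2.35×10⁻³ = 3.72×10⁻¹⁰ F.

C ≈ 372 pF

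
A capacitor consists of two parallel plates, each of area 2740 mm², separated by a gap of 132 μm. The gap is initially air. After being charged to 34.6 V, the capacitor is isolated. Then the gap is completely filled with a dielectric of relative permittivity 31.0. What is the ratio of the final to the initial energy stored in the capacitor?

Isolated ⇒ Q is held fixed.
C₂ = 31.0 C₁ and U = Q²/(2C), so U₂/U₁ = C₁/C₂ = 0.0323.

0.0323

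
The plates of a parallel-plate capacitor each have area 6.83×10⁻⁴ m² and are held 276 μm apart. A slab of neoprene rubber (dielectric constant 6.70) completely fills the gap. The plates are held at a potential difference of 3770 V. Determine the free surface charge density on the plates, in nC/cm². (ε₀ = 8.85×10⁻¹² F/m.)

C = κε₀A/d = 6.70 × 8.85×10⁻¹² × 6.83×10⁻⁴ / 2.76×10⁻⁴ = 1.47×10⁻¹⁰ F.
σ = Q/A = CV/A = 1.47×10⁻¹⁰ × 3770 / 6.83×10⁻⁴ = 8.10×10⁻⁴ C/m².

σ ≈ 81.0 nC/cm²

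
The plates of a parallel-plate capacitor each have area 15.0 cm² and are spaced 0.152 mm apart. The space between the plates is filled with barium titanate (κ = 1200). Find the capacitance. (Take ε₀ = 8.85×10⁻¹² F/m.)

A = 15.0 cm² = 1.50×10⁻³ m².
C = κε₀A/d = 1200 × 8.85×10⁻¹² × 1.50×10⁻³ / 1.52×10⁻⁴ = 1.05×10⁻⁷ F.

C ≈ 105 nF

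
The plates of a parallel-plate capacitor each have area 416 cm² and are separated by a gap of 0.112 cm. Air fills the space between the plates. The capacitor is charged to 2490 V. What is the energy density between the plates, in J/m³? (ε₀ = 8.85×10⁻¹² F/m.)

E = V/d = 2490 / 1.12×10⁻³ = 2.22×10⁶ V/m.
u = ½ε₀E² = ½ × 8.85×10⁻¹² × (2.22×10⁶)² = 21.9 J/m³.

21.9 J/m³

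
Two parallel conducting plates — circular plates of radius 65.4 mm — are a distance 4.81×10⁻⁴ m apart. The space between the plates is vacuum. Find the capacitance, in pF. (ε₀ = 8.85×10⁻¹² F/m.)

A = π(65.4 mm)² = 1.34×10⁻² m².
C = ε₀A/d = 8.85×10⁻¹² × 1.34×10⁻² / 4.81×10⁻⁴ = 2.47×10⁻¹⁰ F.

247 pF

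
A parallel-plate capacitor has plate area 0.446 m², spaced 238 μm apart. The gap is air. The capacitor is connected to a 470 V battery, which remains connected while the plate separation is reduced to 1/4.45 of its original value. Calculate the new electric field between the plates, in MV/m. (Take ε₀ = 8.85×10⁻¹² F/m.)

E ≈ 8.79 MV/m

Initially C₁ = ε₀A/d = 8.85×10⁻¹² × 0.446 / 2.38×10⁻⁴ = 1.66×10⁻⁸ F.
E₁ = 1.97×10⁶ V/m.
Battery connected ⇒ V is held fixed. E = V/d, so E₂/E₁ = d₁/d₂ = 4.45.
E₂ = 4.45 × 1.97×10⁶ = 8.79×10⁶ V/m.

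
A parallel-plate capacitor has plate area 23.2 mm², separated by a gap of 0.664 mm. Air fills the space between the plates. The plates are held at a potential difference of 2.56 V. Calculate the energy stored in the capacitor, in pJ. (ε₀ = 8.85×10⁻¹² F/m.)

A = 23.2 mm² = 2.32×10⁻⁵ m².
C = ε₀A/d = 8.85×10⁻¹² × 2.32×10⁻⁵ / 6.64×10⁻⁴ = 3.09×10⁻¹³ F.
U = ½CV² = ½ × 3.09×10⁻¹³ × (2.56)² = 1.01×10⁻¹² J.

U ≈ 1.01 pJ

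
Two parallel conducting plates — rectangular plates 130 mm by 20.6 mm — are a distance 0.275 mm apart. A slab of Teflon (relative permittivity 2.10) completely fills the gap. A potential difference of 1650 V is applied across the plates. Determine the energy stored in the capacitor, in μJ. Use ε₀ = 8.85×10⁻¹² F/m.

U ≈ 246 μJ

A = 130 × 20.6 mm² = 2.68×10⁻³ m².
C = κε₀A/d = 2.10 × 8.85×10⁻¹² × 2.68×10⁻³ / 2.75×10⁻⁴ = 1.81×10⁻¹⁰ F.
U = ½CV² = ½ × 1.81×10⁻¹⁰ × (1650)² = 2.46×10⁻⁴ J.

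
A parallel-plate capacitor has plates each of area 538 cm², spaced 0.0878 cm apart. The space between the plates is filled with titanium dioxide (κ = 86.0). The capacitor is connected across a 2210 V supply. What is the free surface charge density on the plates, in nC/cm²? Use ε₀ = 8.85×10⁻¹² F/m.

σ ≈ 192 nC/cm²

A = 538 cm² = 5.38×10⁻² m².
C = κε₀A/d = 86.0 × 8.85×10⁻¹² × 5.38×10⁻² / 8.78×10⁻⁴ = 4.66×10⁻⁸ F.
σ = Q/A = CV/A = 4.66×10⁻⁸ × 2210 / 5.38×10⁻² = 1.92×10⁻³ C/m².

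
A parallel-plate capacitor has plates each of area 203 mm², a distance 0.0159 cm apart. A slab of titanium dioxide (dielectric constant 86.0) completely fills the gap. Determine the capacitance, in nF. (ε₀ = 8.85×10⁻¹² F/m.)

A = 203 mm² = 2.03×10⁻⁴ m².
C = κε₀A/d = 86.0 × 8.85×10⁻¹² × 2.03×10⁻⁴ / 1.59×10⁻⁴ = 9.72×10⁻¹⁰ F.

C ≈ 0.972 nF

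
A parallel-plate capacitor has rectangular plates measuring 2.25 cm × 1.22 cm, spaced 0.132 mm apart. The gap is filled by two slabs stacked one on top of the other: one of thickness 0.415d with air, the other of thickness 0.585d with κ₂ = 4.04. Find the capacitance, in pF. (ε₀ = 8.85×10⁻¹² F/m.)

C ≈ 32.9 pF

A = 2.25 × 1.22 cm² = 2.75×10⁻⁴ m².
Stacked slabs ⇒ two capacitors in series, each with the full plate area.
C₁ = κ₁ε₀A/d₁ = 1.00 × 8.85×10⁻¹² × 2.75×10⁻⁴ / 5.48×10⁻⁵ = 4.43×10⁻¹¹ F.
C₂ = κ₂ε₀A/d₂ = 4.04 × 8.85×10⁻¹² × 2.75×10⁻⁴ / 7.72×10⁻⁵ = 1.27×10⁻¹⁰ F.
C = (1/C₁ + 1/C₂)⁻¹ = 3.29×10⁻¹¹ F.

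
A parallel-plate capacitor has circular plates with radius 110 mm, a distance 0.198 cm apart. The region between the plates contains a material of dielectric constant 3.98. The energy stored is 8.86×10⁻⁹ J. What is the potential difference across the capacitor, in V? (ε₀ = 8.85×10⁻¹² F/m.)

A = π(110 mm)² = 3.80×10⁻² m².
C = κε₀A/d = 3.98 × 8.85×10⁻¹² × 3.80×10⁻² / 1.98×10⁻³ = 6.76×10⁻¹⁰ F.
V = √(2U/C) = √(2 × 8.86×10⁻⁹ / 6.76×10⁻¹⁰) = 5.12 V.

V ≈ 5.12 V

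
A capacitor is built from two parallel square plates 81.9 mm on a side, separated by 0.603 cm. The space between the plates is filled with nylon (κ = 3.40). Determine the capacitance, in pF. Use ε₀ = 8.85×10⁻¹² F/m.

A = (81.9 mm)² = 6.71×10⁻³ m².
C = κε₀A/d = 3.40 × 8.85×10⁻¹² × 6.71×10⁻³ / 6.03×10⁻³ = 3.35×10⁻¹¹ F.

C ≈ 33.5 pF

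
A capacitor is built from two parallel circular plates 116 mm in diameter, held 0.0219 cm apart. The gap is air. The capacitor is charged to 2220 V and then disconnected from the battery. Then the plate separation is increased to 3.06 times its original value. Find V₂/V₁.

Isolated ⇒ Q is held fixed.
C₂ = 0.327 C₁ and V = Q/C, so V₂/V₁ = C₁/C₂ = 3.06.

V₂/V₁ ≈ 3.06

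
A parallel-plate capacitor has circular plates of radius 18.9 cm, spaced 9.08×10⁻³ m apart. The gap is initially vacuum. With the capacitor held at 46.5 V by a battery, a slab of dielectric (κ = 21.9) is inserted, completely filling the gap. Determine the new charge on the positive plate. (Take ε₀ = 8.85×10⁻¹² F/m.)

A = π(18.9 cm)² = 0.112 m².
Initially C₁ = ε₀A/d = 8.85×10⁻¹² × 0.112 / 9.08×10⁻³ = 1.09×10⁻¹⁰ F.
Q₁ = 5.09×10⁻⁹ C.
Battery connected ⇒ V is held fixed. C₂ = 21.9 C₁ and Q = CV, so Q₂/Q₁ = C₂/C₁ = 21.9.
Q₂ = 21.9 × 5.09×10⁻⁹ = 1.11×10⁻⁷ C.

Q ≈ 111 nC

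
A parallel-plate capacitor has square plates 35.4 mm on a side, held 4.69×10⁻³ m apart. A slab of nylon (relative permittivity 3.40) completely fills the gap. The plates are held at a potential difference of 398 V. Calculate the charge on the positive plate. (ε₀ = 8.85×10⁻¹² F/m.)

Q ≈ 3.20 nC

A = (35.4 mm)² = 1.25×10⁻³ m².
C = κε₀A/d = 3.40 × 8.85×10⁻¹² × 1.25×10⁻³ / 4.69×10⁻³ = 8.04×10⁻¹² F.
Q = CV = 8.04×10⁻¹² × 398 = 3.20×10⁻⁹ C.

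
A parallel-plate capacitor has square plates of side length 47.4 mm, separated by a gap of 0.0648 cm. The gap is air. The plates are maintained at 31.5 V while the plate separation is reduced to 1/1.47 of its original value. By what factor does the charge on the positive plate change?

1.47

Battery connected ⇒ V is held fixed.
C₂ = 1.47 C₁ and Q = CV, so Q₂/Q₁ = C₂/C₁ = 1.47.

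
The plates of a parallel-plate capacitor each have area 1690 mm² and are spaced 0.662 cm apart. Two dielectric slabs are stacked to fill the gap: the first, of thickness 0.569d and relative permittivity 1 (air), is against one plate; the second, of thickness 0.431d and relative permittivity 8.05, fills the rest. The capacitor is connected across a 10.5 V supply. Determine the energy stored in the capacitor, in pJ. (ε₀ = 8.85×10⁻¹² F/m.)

A = 1690 mm² = 1.69×10⁻³ m².
Stacked slabs ⇒ two capacitors in series, each with the full plate area.
C₁ = κ₁ε₀A/d₁ = 1.00 × 8.85×10⁻¹² × 1.69×10⁻³ / 3.77×10⁻³ = 3.97×10⁻¹² F.
C₂ = κ₂ε₀A/d₂ = 8.05 × 8.85×10⁻¹² × 1.69×10⁻³ / 2.85×10⁻³ = 4.22×10⁻¹¹ F.
C = (1/C₁ + 1/C₂)⁻¹ = 3.63×10⁻¹² F.
U = ½CV² = ½ × 3.63×10⁻¹² × (10.5)² = 2.00×10⁻¹⁰ J.

U ≈ 200 pJ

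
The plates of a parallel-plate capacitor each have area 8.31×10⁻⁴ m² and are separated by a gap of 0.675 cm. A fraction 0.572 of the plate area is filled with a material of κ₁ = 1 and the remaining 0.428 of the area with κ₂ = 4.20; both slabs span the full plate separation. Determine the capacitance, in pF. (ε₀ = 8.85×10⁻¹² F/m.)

Side-by-side slabs ⇒ two capacitors in parallel, each spanning the full gap.
C₁ = κ₁ε₀A₁/d = 1.00 × 8.85×10⁻¹² × 4.75×10⁻⁴ / 6.75×10⁻³ = 6.23×10⁻¹³ F.
C₂ = κ₂ε₀A₂/d = 4.20 × 8.85×10⁻¹² × 3.56×10⁻⁴ / 6.75×10⁻³ = 1.96×10⁻¹² F.
C = C₁ + C₂ = 2.58×10⁻¹² F.

C ≈ 2.58 pF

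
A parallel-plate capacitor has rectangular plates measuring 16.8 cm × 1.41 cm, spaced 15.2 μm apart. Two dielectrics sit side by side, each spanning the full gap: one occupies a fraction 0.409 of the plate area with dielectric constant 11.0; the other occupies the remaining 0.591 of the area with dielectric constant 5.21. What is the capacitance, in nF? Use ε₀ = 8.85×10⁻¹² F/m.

A = 16.8 × 1.41 cm² = 2.37×10⁻³ m².
Side-by-side slabs ⇒ two capacitors in parallel, each spanning the full gap.
C₁ = κ₁ε₀A₁/d = 11.0 × 8.85×10⁻¹² × 9.69×10⁻⁴ / 1.52×10⁻⁵ = 6.21×10⁻⁹ F.
C₂ = κ₂ε₀A₂/d = 5.21 × 8.85×10⁻¹² × 1.40×10⁻³ / 1.52×10⁻⁵ = 4.25×10⁻⁹ F.
C = C₁ + C₂ = 1.05×10⁻⁸ F.

C ≈ 10.5 nF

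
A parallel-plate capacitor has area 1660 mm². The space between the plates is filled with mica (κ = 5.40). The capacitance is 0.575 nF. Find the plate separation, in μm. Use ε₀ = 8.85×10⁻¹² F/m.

A = 1660 mm² = 1.66×10⁻³ m².
d = κε₀A/C = 5.40 × 8.85×10⁻¹² × 1.66×10⁻³ / 5.75×10⁻¹⁰ = 1.38×10⁻⁴ m.

d ≈ 138 μm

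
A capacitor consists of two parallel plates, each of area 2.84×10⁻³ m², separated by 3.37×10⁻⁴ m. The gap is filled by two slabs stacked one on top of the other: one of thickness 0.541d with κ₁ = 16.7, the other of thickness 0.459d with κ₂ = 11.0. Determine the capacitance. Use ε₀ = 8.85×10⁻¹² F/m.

Stacked slabs ⇒ two capacitors in series, each with the full plate area.
C₁ = κ₁ε₀A/d₁ = 16.7 × 8.85×10⁻¹² × 2.84×10⁻³ / 1.82×10⁻⁴ = 2.30×10⁻⁹ F.
C₂ = κ₂ε₀A/d₂ = 11.0 × 8.85×10⁻¹² × 2.84×10⁻³ / 1.55×10⁻⁴ = 1.79×10⁻⁹ F.
C = (1/C₁ + 1/C₂)⁻¹ = 1.01×10⁻⁹ F.

1.01 nF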